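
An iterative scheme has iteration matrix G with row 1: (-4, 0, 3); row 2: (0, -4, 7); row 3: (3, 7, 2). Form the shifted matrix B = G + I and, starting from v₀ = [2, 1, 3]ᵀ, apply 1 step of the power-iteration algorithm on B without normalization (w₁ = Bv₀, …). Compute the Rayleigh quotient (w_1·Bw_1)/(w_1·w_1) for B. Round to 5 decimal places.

B = G + I has rows (-3, 0, 3); (0, -3, 7); (3, 7, 3)
w1 = Bv₀ = ((-3)·2 + 0·1 + 3·3; 0·2 + (-3)·1 + 7·3; 3·2 + 7·1 + 3·3) = (3, 18, 22)
Bw1 = (57, 100, 201)
w1·Bw1 = 6393; w1·w1 = 817; μ ≈ 6393/817 = 7.82497

μ ≈ 7.82497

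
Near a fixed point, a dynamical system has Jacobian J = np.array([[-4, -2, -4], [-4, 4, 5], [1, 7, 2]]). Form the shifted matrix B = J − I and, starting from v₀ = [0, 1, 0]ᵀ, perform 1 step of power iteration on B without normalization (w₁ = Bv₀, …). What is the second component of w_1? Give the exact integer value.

3

B = J − I has rows (-5, -2, -4); (-4, 3, 5); (1, 7, 1)
w1 = Bv₀ = ((-5)·0 + (-2)·1 + (-4)·0; (-4)·0 + 3·1 + 5·0; 1·0 + 7·1 + 1·0) = (-2, 3, 7)
Requested component of w1: 3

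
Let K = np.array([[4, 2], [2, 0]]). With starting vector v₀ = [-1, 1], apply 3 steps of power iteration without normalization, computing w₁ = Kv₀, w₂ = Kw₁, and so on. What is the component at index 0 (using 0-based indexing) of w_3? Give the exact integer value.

-56

w1 = Kv₀ = (4·(-1) + 2·1; 2·(-1) + 0·1) = (-2, -2)
w2 = Kw1 = (4·(-2) + 2·(-2); 2·(-2) + 0·(-2)) = (-12, -4)
w3 = Kw2 = (-56, -24)
The requested component of w3 is -56.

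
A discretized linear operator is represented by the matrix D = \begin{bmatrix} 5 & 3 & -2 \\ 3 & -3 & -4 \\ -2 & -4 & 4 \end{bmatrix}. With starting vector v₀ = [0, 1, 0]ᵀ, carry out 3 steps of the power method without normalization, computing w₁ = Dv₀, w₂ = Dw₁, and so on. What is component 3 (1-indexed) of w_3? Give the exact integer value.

-204

w1 = Dv₀ = (3, -3, -4)
w2 = Dw1 = (14, 34, -10)
w3 = Dw2 = (192, -20, -204)
The requested component of w3 is -204.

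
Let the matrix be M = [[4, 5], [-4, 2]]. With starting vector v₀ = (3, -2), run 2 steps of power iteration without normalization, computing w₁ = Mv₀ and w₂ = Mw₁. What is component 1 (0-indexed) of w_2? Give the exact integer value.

w1 = Mv₀ = (2, -16)
w2 = Mw1 = (-72, -40)
The requested component of w2 is -40.

-40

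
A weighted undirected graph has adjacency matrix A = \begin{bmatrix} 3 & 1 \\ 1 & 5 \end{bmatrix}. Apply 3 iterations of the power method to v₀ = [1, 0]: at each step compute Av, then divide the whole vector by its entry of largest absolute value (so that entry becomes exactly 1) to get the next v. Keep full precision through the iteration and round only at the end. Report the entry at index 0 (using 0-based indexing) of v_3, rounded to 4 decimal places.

0.7600

Av0 = (3.00000, 1.00000); divide by 3.00000 → v1 = (1.00000, 0.33333)
Av1 = (3.33333, 2.66667); divide by 3.33333 → v2 = (1.00000, 0.80000)
Av2 = (3.80000, 5.00000); divide by 5.00000 → v3 = (0.76000, 1.00000)
Requested entry of v3: 38/50 = 0.7600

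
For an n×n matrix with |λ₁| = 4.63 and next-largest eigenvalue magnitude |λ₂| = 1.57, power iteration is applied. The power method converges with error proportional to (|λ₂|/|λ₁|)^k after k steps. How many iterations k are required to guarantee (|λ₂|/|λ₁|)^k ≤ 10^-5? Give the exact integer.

|λ₂/λ₁| = 1.57/4.63 = 0.33909
Need k ≥ ln(10^-5) / ln(0.33909) = -11.5129 / -1.0815 ≈ 10.646
Smallest integer k satisfying the bound: 11

11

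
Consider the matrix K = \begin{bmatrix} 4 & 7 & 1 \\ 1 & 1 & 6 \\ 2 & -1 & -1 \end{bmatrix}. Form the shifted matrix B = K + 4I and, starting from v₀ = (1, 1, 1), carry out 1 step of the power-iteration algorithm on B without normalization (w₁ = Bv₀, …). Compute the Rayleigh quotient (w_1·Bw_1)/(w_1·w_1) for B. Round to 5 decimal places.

11.50000

B = K + 4I has rows (8, 7, 1); (1, 5, 6); (2, -1, 3)
w1 = Bv₀ = (8·1 + 7·1 + 1·1; 1·1 + 5·1 + 6·1; 2·1 + (-1)·1 + 3·1) = (16, 12, 4)
Bw1 = (216, 100, 32)
w1·Bw1 = 4784; w1·w1 = 416; μ ≈ 4784/416 = 11.50000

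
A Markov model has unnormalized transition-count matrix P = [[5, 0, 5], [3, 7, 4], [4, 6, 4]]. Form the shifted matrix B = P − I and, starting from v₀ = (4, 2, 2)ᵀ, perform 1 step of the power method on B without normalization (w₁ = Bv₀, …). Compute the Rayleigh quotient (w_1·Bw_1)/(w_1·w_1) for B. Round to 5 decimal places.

B = P − I has rows (4, 0, 5); (3, 6, 4); (4, 6, 3)
w1 = Bv₀ = (4·4 + 0·2 + 5·2; 3·4 + 6·2 + 4·2; 4·4 + 6·2 + 3·2) = (26, 32, 34)
Bw1 = (274, 406, 398)
w1·Bw1 = 33648; w1·w1 = 2856; μ ≈ 33648/2856 = 11.78151

μ ≈ 11.78151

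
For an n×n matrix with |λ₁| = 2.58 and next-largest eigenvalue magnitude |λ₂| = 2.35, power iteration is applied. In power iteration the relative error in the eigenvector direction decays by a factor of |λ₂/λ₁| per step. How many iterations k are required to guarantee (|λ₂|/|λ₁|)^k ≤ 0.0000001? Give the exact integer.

173

|λ₂/λ₁| = 2.35/2.58 = 0.91085
Need k ≥ ln(0.0000001) / ln(0.91085) = -16.1181 / -0.0934 ≈ 172.619
Smallest integer k satisfying the bound: 173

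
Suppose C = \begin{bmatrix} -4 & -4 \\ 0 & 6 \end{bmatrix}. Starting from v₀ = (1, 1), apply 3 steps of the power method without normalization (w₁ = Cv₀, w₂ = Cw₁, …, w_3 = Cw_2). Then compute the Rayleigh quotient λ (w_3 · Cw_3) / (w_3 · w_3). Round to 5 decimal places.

w1 = Cv₀ = (-8, 6)
w2 = Cw1 = (8, 36)
w3 = Cw2 = (-176, 216)
Cw3 = (-160, 1296)
w3·Cw3 = (-176)·(-160) + 216·1296 = 308096; w3·w3 = (-176)·(-176) + 216·216 = 77632
λ ≈ 308096/77632 = 3.96867

3.96867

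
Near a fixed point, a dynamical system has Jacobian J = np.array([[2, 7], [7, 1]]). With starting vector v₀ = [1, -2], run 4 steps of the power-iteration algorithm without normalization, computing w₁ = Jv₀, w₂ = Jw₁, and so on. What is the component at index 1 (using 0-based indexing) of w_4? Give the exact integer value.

-3719

w1 = Jv₀ = (2·1 + 7·(-2); 7·1 + 1·(-2)) = (-12, 5)
w2 = Jw1 = (2·(-12) + 7·5; 7·(-12) + 1·5) = (11, -79)
w3 = Jw2 = (-531, -2)
w4 = Jw3 = (-1076, -3719)
The requested component of w4 is -3719.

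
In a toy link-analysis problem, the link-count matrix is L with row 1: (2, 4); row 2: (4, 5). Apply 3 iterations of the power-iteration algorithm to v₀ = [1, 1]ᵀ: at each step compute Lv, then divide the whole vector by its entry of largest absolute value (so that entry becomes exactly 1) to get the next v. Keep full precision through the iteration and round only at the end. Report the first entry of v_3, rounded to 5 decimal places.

Lv0 = (6.000000, 9.000000); divide by 9.000000 → v1 = (0.666667, 1.000000)
Lv1 = (5.333333, 7.666667); divide by 7.666667 → v2 = (0.695652, 1.000000)
Lv2 = (5.391304, 7.782609); divide by 7.782609 → v3 = (0.692737, 1.000000)
Requested entry of v3: 372/537 = 0.69274

0.69274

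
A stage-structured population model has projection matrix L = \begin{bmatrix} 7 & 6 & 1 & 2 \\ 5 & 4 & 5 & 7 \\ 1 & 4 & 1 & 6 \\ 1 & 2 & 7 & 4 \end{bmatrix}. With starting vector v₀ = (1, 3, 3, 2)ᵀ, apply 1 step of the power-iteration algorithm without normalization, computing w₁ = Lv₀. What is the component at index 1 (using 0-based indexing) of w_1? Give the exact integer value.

46

w1 = Lv₀ = (7·1 + 6·3 + 1·3 + 2·2; 5·1 + 4·3 + 5·3 + 7·2; 1·1 + 4·3 + 1·3 + 6·2; 1·1 + 2·3 + 7·3 + 4·2) = (32, 46, 28, 36)
The requested component of w1 is 46.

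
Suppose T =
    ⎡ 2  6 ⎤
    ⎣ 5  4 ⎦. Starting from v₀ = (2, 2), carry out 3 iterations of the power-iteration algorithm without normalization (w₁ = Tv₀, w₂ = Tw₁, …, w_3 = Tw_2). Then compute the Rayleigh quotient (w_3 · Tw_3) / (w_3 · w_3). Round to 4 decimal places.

8.5690

w1 = Tv₀ = (2·2 + 6·2; 5·2 + 4·2) = (16, 18)
w2 = Tw1 = (2·16 + 6·18; 5·16 + 4·18) = (140, 152)
w3 = Tw2 = (1192, 1308)
Tw3 = (10232, 11192)
w3·Tw3 = 1192·10232 + 1308·11192 = 26835680; w3·w3 = 1192·1192 + 1308·1308 = 3131728
λ ≈ 26835680/3131728 = 8.5690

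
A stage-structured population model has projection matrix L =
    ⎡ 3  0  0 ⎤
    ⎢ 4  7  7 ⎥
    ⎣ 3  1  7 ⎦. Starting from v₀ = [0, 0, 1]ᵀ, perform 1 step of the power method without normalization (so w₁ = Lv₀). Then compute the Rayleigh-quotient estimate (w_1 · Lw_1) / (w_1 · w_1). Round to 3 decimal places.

11.000

w1 = Lv₀ = (3·0 + 0·0 + 0·1; 4·0 + 7·0 + 7·1; 3·0 + 1·0 + 7·1) = (0, 7, 7)
Lw1 = (0, 98, 56)
w1·Lw1 = 0·0 + 7·98 + 7·56 = 1078; w1·w1 = 0·0 + 7·7 + 7·7 = 98
λ ≈ 1078/98 = 11.000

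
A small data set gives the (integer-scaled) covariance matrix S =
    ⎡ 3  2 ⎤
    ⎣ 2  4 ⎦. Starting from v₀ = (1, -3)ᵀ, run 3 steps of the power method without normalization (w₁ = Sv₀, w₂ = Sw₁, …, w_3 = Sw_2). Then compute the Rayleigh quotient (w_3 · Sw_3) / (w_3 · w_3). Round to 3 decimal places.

5.559

w1 = Sv₀ = (-3, -10)
w2 = Sw1 = (-29, -46)
w3 = Sw2 = (-179, -242)
Sw3 = (-1021, -1326)
w3·Sw3 = (-179)·(-1021) + (-242)·(-1326) = 503651; w3·w3 = (-179)·(-179) + (-242)·(-242) = 90605
λ ≈ 503651/90605 = 5.559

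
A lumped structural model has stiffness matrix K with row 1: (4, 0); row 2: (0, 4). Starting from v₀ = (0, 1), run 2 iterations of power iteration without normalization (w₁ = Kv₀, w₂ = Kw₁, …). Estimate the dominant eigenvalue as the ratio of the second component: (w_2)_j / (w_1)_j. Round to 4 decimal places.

w1 = Kv₀ = (4·0 + 0·1; 0·0 + 4·1) = (0, 4)
w2 = Kw1 = (4·0 + 0·4; 0·0 + 4·4) = (0, 16)
Ratio at component: 16 / 4 = 4.0000

4.0000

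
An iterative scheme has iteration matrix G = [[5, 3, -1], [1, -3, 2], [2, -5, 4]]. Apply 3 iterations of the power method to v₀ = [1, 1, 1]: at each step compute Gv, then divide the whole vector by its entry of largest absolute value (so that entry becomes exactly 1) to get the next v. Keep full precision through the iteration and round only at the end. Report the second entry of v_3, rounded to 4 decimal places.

0.2402

Gv0 = (7.00000, 0.00000, 1.00000); divide by 7.00000 → v1 = (1.00000, 0.00000, 0.14286)
Gv1 = (4.85714, 1.28571, 2.57143); divide by 4.85714 → v2 = (1.00000, 0.26471, 0.52941)
Gv2 = (5.26471, 1.26471, 2.79412); divide by 5.26471 → v3 = (1.00000, 0.24022, 0.53073)
Requested entry of v3: 43/179 = 0.2402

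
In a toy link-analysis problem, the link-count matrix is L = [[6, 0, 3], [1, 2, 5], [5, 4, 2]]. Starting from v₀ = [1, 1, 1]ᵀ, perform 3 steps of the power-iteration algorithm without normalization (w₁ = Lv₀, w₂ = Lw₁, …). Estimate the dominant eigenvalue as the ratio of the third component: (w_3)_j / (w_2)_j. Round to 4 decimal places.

λ ≈ 9.6263

w1 = Lv₀ = (9, 8, 11)
w2 = Lw1 = (87, 80, 99)
w3 = Lw2 = (819, 742, 953)
Ratio at component: 953 / 99 = 9.6263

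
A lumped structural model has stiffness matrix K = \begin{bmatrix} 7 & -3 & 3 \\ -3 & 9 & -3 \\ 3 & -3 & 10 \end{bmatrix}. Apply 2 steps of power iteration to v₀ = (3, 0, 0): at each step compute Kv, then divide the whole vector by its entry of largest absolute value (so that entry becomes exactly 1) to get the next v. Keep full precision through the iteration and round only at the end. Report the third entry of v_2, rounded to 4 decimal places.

Kv0 = (21.00000, -9.00000, 9.00000); divide by 21.00000 → v1 = (1.00000, -0.42857, 0.42857)
Kv1 = (9.57143, -8.14286, 8.57143); divide by 9.57143 → v2 = (1.00000, -0.85075, 0.89552)
Requested entry of v2: 180/201 = 0.8955

0.8955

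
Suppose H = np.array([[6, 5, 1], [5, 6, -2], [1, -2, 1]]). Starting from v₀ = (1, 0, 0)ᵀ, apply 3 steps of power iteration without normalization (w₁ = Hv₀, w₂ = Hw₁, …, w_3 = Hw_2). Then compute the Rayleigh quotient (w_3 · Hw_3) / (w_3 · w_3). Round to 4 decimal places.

w1 = Hv₀ = (6, 5, 1)
w2 = Hw1 = (62, 58, -3)
w3 = Hw2 = (659, 664, -57)
Hw3 = (7217, 7393, -726)
w3·Hw3 = 659·7217 + 664·7393 + (-57)·(-726) = 9706337; w3·w3 = 659·659 + 664·664 + (-57)·(-57) = 878426
λ ≈ 9706337/878426 = 11.0497

λ ≈ 11.0497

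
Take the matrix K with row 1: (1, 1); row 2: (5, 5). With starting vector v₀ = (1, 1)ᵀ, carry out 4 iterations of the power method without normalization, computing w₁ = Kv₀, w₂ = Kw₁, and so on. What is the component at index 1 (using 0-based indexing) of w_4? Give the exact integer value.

2160

w1 = Kv₀ = (2, 10)
w2 = Kw1 = (12, 60)
w3 = Kw2 = (72, 360)
w4 = Kw3 = (432, 2160)
The requested component of w4 is 2160.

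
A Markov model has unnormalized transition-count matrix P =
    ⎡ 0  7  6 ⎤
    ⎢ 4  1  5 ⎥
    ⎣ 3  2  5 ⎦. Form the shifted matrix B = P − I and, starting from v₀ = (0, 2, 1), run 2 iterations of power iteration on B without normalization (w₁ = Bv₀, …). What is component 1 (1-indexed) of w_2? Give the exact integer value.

63

B = P − I has rows (-1, 7, 6); (4, 0, 5); (3, 2, 4)
w1 = Bv₀ = (20, 5, 8)
w2 = Bw1 = (63, 120, 102)
Requested component of w2: 63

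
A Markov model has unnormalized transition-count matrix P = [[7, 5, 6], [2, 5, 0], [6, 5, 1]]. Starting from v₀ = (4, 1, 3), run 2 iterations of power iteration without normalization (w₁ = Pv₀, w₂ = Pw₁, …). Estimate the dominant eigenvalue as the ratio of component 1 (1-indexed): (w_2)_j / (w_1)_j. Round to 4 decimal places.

λ ≈ 12.0392

w1 = Pv₀ = (51, 13, 32)
w2 = Pw1 = (614, 167, 403)
Ratio at component: 614 / 51 = 12.0392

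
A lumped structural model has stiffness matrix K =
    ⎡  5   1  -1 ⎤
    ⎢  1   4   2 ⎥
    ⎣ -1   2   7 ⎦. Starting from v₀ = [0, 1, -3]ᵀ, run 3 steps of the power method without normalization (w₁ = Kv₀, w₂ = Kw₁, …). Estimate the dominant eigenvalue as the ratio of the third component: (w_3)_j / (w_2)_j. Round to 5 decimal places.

7.85816

w1 = Kv₀ = (4, -2, -19)
w2 = Kw1 = (37, -42, -141)
w3 = Kw2 = (284, -413, -1108)
Ratio at component: -1108 / -141 = 7.85816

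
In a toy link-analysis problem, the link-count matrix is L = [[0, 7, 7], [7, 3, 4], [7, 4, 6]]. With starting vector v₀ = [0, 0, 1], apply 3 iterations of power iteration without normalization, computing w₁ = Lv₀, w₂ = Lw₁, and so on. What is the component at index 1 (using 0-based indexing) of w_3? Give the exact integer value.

1149

w1 = Lv₀ = (7, 4, 6)
w2 = Lw1 = (70, 85, 101)
w3 = Lw2 = (1302, 1149, 1436)
The requested component of w3 is 1149.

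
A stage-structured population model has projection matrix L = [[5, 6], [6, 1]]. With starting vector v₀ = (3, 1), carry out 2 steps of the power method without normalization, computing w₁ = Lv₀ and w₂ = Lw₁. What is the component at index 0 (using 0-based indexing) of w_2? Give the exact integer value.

219

w1 = Lv₀ = (5·3 + 6·1; 6·3 + 1·1) = (21, 19)
w2 = Lw1 = (5·21 + 6·19; 6·21 + 1·19) = (219, 145)
The requested component of w2 is 219.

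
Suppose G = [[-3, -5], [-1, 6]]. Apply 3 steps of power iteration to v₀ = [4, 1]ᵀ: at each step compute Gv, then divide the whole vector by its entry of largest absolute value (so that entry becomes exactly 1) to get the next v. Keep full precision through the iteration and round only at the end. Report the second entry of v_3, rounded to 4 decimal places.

-0.4963

Gv0 = (-17.00000, 2.00000); divide by -17.00000 → v1 = (1.00000, -0.11765)
Gv1 = (-2.41176, -1.70588); divide by -2.41176 → v2 = (1.00000, 0.70732)
Gv2 = (-6.53659, 3.24390); divide by -6.53659 → v3 = (1.00000, -0.49627)
Requested entry of v3: 133/-268 = -0.4963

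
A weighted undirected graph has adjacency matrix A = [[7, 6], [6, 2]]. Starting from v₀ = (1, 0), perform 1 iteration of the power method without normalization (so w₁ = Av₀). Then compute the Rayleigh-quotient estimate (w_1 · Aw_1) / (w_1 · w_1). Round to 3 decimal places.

w1 = Av₀ = (7, 6)
Aw1 = (85, 54)
w1·Aw1 = 7·85 + 6·54 = 919; w1·w1 = 7·7 + 6·6 = 85
λ ≈ 919/85 = 10.812

10.812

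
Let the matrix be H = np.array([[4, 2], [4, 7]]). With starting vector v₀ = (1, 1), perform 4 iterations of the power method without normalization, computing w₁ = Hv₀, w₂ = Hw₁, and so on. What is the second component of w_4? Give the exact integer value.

7781

w1 = Hv₀ = (4·1 + 2·1; 4·1 + 7·1) = (6, 11)
w2 = Hw1 = (4·6 + 2·11; 4·6 + 7·11) = (46, 101)
w3 = Hw2 = (386, 891)
w4 = Hw3 = (3326, 7781)
The requested component of w4 is 7781.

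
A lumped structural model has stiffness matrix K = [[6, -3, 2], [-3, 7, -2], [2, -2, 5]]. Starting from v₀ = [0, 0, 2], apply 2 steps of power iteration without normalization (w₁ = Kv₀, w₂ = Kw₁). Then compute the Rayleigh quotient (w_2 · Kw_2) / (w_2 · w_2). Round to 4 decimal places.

λ ≈ 10.5103

w1 = Kv₀ = (4, -4, 10)
w2 = Kw1 = (56, -60, 66)
Kw2 = (648, -720, 562)
w2·Kw2 = 56·648 + (-60)·(-720) + 66·562 = 116580; w2·w2 = 56·56 + (-60)·(-60) + 66·66 = 11092
λ ≈ 116580/11092 = 10.5103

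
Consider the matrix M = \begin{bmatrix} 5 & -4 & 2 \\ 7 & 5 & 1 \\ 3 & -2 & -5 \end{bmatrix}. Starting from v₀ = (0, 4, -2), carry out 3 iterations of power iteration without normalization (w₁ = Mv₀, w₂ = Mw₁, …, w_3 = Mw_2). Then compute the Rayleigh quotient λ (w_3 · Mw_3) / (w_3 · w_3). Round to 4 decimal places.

6.1198

w1 = Mv₀ = (5·0 + (-4)·4 + 2·(-2); 7·0 + 5·4 + 1·(-2); 3·0 + (-2)·4 + (-5)·(-2)) = (-20, 18, 2)
w2 = Mw1 = (5·(-20) + (-4)·18 + 2·2; 7·(-20) + 5·18 + 1·2; 3·(-20) + (-2)·18 + (-5)·2) = (-168, -48, -106)
w3 = Mw2 = (-860, -1522, 122)
Mw3 = (2032, -13508, -146)
w3·Mw3 = (-860)·2032 + (-1522)·(-13508) + 122·(-146) = 18793844; w3·w3 = (-860)·(-860) + (-1522)·(-1522) + 122·122 = 3070968
λ ≈ 18793844/3070968 = 6.1198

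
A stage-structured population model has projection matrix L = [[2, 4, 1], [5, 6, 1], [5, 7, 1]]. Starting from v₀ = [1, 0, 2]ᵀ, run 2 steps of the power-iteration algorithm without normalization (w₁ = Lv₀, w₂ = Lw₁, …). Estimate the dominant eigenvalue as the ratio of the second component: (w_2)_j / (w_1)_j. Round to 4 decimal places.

9.8571

w1 = Lv₀ = (2·1 + 4·0 + 1·2; 5·1 + 6·0 + 1·2; 5·1 + 7·0 + 1·2) = (4, 7, 7)
w2 = Lw1 = (2·4 + 4·7 + 1·7; 5·4 + 6·7 + 1·7; 5·4 + 7·7 + 1·7) = (43, 69, 76)
Ratio at component: 69 / 7 = 9.8571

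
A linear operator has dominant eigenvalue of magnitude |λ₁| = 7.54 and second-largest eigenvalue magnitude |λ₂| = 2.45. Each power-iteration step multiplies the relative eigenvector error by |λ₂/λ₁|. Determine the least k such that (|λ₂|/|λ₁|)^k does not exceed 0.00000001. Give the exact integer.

|λ₂/λ₁| = 2.45/7.54 = 0.32493
Need k ≥ ln(0.00000001) / ln(0.32493) = -18.4207 / -1.1241 ≈ 16.387
Smallest integer k satisfying the bound: 17

17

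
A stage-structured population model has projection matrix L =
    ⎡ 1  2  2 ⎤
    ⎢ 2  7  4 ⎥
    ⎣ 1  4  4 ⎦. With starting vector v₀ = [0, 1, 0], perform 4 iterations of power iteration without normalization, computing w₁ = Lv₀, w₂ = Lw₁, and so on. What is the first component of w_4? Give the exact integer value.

w1 = Lv₀ = (1·0 + 2·1 + 2·0; 2·0 + 7·1 + 4·0; 1·0 + 4·1 + 4·0) = (2, 7, 4)
w2 = Lw1 = (1·2 + 2·7 + 2·4; 2·2 + 7·7 + 4·4; 1·2 + 4·7 + 4·4) = (24, 69, 46)
w3 = Lw2 = (254, 715, 484)
w4 = Lw3 = (2652, 7449, 5050)
The requested component of w4 is 2652.

2652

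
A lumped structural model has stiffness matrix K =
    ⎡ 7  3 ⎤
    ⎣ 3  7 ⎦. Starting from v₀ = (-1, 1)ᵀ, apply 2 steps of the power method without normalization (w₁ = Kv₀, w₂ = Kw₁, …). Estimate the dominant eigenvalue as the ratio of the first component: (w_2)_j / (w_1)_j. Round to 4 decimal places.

w1 = Kv₀ = (7·(-1) + 3·1; 3·(-1) + 7·1) = (-4, 4)
w2 = Kw1 = (7·(-4) + 3·4; 3·(-4) + 7·4) = (-16, 16)
Ratio at component: -16 / -4 = 4.0000

4.0000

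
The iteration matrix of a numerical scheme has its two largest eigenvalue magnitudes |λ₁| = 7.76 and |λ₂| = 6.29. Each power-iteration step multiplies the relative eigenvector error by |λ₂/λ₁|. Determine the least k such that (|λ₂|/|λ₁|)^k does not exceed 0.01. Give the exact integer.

22

|λ₂/λ₁| = 6.29/7.76 = 0.81057
Need k ≥ ln(0.01) / ln(0.81057) = -4.6052 / -0.2100 ≈ 21.927
Smallest integer k satisfying the bound: 22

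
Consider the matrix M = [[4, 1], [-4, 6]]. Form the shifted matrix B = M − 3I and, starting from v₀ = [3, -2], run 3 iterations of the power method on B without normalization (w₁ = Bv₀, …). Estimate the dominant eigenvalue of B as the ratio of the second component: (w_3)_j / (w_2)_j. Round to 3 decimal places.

B = M − 3I has rows (1, 1); (-4, 3)
w1 = Bv₀ = (1·3 + 1·(-2); (-4)·3 + 3·(-2)) = (1, -18)
w2 = Bw1 = (1·1 + 1·(-18); (-4)·1 + 3·(-18)) = (-17, -58)
w3 = Bw2 = (-75, -106)
Ratio: -106/-58 = 1.828

μ ≈ 1.828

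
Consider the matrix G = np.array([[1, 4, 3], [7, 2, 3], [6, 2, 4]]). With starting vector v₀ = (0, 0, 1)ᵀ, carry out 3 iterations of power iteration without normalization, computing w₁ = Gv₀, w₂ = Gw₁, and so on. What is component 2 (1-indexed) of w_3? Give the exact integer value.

w1 = Gv₀ = (1·0 + 4·0 + 3·1; 7·0 + 2·0 + 3·1; 6·0 + 2·0 + 4·1) = (3, 3, 4)
w2 = Gw1 = (1·3 + 4·3 + 3·4; 7·3 + 2·3 + 3·4; 6·3 + 2·3 + 4·4) = (27, 39, 40)
w3 = Gw2 = (303, 387, 400)
The requested component of w3 is 387.

387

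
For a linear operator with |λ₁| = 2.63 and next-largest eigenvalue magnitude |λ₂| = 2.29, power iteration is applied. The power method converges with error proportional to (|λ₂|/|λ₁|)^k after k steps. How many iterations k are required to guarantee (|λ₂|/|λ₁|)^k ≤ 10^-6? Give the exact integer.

100

|λ₂/λ₁| = 2.29/2.63 = 0.87072
Need k ≥ ln(10^-6) / ln(0.87072) = -13.8155 / -0.1384 ≈ 99.800
Smallest integer k satisfying the bound: 100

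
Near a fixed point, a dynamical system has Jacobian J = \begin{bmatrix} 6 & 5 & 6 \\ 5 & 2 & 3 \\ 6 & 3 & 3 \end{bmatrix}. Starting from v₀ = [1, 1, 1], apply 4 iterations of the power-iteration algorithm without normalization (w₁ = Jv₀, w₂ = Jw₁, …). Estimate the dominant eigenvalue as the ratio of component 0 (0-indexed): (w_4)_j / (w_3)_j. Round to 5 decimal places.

w1 = Jv₀ = (6·1 + 5·1 + 6·1; 5·1 + 2·1 + 3·1; 6·1 + 3·1 + 3·1) = (17, 10, 12)
w2 = Jw1 = (6·17 + 5·10 + 6·12; 5·17 + 2·10 + 3·12; 6·17 + 3·10 + 3·12) = (224, 141, 168)
w3 = Jw2 = (3057, 1906, 2271)
w4 = Jw3 = (41498, 25910, 30873)
Ratio at component: 41498 / 3057 = 13.57475

13.57475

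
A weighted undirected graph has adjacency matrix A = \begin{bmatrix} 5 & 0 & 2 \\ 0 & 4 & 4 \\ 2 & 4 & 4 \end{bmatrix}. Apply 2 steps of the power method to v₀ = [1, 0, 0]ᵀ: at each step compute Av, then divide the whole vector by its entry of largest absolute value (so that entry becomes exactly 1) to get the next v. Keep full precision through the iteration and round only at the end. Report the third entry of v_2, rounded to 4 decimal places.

Av0 = (5.00000, 0.00000, 2.00000); divide by 5.00000 → v1 = (1.00000, 0.00000, 0.40000)
Av1 = (5.80000, 1.60000, 3.60000); divide by 5.80000 → v2 = (1.00000, 0.27586, 0.62069)
Requested entry of v2: 18/29 = 0.6207

0.6207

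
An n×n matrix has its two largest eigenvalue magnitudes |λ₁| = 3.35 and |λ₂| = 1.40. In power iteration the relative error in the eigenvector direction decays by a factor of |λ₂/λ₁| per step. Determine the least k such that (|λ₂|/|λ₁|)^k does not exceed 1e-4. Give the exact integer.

|λ₂/λ₁| = 1.40/3.35 = 0.41791
Need k ≥ ln(1e-4) / ln(0.41791) = -9.2103 / -0.8725 ≈ 10.556
Smallest integer k satisfying the bound: 11

11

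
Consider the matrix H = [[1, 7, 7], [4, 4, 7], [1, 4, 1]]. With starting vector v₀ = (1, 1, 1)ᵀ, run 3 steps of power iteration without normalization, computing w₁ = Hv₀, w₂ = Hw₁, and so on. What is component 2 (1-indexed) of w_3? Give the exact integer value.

1863

w1 = Hv₀ = (15, 15, 6)
w2 = Hw1 = (162, 162, 81)
w3 = Hw2 = (1863, 1863, 891)
The requested component of w3 is 1863.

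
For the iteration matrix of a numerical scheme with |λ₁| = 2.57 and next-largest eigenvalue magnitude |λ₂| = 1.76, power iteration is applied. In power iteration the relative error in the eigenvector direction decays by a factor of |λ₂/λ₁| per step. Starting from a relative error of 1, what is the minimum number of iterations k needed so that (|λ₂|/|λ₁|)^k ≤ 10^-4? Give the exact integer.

25

|λ₂/λ₁| = 1.76/2.57 = 0.68482
Need k ≥ ln(10^-4) / ln(0.68482) = -9.2103 / -0.3786 ≈ 24.328
Smallest integer k satisfying the bound: 25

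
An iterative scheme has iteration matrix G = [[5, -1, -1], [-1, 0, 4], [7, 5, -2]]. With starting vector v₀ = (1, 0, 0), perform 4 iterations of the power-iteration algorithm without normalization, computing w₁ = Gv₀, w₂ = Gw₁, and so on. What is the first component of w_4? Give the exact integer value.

19

w1 = Gv₀ = (5·1 + (-1)·0 + (-1)·0; (-1)·1 + 0·0 + 4·0; 7·1 + 5·0 + (-2)·0) = (5, -1, 7)
w2 = Gw1 = (5·5 + (-1)·(-1) + (-1)·7; (-1)·5 + 0·(-1) + 4·7; 7·5 + 5·(-1) + (-2)·7) = (19, 23, 16)
w3 = Gw2 = (56, 45, 216)
w4 = Gw3 = (19, 808, 185)
The requested component of w4 is 19.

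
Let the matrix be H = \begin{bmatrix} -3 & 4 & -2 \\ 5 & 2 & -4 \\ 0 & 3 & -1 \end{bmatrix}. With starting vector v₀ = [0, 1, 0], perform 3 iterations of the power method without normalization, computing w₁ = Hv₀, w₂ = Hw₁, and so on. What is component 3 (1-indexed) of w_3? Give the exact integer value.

33

w1 = Hv₀ = ((-3)·0 + 4·1 + (-2)·0; 5·0 + 2·1 + (-4)·0; 0·0 + 3·1 + (-1)·0) = (4, 2, 3)
w2 = Hw1 = ((-3)·4 + 4·2 + (-2)·3; 5·4 + 2·2 + (-4)·3; 0·4 + 3·2 + (-1)·3) = (-10, 12, 3)
w3 = Hw2 = (72, -38, 33)
The requested component of w3 is 33.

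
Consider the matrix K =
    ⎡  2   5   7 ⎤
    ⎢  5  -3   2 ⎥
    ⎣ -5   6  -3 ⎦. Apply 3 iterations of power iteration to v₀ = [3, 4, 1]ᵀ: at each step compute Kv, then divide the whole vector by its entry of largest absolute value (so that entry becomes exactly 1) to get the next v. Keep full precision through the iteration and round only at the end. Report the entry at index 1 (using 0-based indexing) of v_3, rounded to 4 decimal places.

Kv0 = (33.00000, 5.00000, 6.00000); divide by 33.00000 → v1 = (1.00000, 0.15152, 0.18182)
Kv1 = (4.03030, 4.90909, -4.63636); divide by 4.90909 → v2 = (0.82099, 1.00000, -0.94444)
Kv2 = (0.03086, -0.78395, 4.72840); divide by 4.72840 → v3 = (0.00653, -0.16580, 1.00000)
Requested entry of v3: -127/766 = -0.1658

-0.1658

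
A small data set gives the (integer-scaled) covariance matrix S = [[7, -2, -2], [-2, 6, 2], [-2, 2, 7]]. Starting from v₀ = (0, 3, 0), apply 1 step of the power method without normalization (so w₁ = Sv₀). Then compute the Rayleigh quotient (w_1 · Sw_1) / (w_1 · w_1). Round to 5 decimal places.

λ ≈ 8.72727

w1 = Sv₀ = (7·0 + (-2)·3 + (-2)·0; (-2)·0 + 6·3 + 2·0; (-2)·0 + 2·3 + 7·0) = (-6, 18, 6)
Sw1 = (-90, 132, 90)
w1·Sw1 = (-6)·(-90) + 18·132 + 6·90 = 3456; w1·w1 = (-6)·(-6) + 18·18 + 6·6 = 396
λ ≈ 3456/396 = 8.72727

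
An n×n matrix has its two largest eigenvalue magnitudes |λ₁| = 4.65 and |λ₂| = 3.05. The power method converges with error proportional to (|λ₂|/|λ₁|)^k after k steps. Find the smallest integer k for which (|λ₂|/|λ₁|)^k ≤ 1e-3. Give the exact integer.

17

|λ₂/λ₁| = 3.05/4.65 = 0.65591
Need k ≥ ln(1e-3) / ln(0.65591) = -6.9078 / -0.4217 ≈ 16.380
Smallest integer k satisfying the bound: 17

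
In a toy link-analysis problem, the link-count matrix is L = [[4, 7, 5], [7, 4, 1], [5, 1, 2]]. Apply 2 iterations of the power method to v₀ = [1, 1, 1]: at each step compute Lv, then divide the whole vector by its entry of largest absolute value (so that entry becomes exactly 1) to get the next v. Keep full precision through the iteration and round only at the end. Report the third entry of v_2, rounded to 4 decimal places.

Lv0 = (16.00000, 12.00000, 8.00000); divide by 16.00000 → v1 = (1.00000, 0.75000, 0.50000)
Lv1 = (11.75000, 10.50000, 6.75000); divide by 11.75000 → v2 = (1.00000, 0.89362, 0.57447)
Requested entry of v2: 108/188 = 0.5745

0.5745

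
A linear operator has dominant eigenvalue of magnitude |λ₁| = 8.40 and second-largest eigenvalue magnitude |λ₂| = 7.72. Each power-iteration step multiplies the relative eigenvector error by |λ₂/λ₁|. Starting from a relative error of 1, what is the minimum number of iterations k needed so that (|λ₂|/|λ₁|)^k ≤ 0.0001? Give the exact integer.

|λ₂/λ₁| = 7.72/8.40 = 0.91905
Need k ≥ ln(0.0001) / ln(0.91905) = -9.2103 / -0.0844 ≈ 109.105
Smallest integer k satisfying the bound: 110

110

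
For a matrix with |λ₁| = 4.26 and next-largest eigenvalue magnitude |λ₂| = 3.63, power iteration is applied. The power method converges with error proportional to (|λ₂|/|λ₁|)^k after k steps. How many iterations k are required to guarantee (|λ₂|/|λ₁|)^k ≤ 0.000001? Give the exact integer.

|λ₂/λ₁| = 3.63/4.26 = 0.85211
Need k ≥ ln(0.000001) / ln(0.85211) = -13.8155 / -0.1600 ≈ 86.327
Smallest integer k satisfying the bound: 87

87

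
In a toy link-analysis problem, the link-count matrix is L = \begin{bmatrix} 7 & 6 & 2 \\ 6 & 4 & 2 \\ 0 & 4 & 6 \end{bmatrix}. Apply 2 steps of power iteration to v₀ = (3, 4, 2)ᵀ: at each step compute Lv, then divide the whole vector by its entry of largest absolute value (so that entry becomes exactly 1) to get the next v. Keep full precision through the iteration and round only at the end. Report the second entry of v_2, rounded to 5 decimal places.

Lv0 = (49.000000, 38.000000, 28.000000); divide by 49.000000 → v1 = (1.000000, 0.775510, 0.571429)
Lv1 = (12.795918, 10.244898, 6.530612); divide by 12.795918 → v2 = (1.000000, 0.800638, 0.510367)
Requested entry of v2: 502/627 = 0.80064

0.80064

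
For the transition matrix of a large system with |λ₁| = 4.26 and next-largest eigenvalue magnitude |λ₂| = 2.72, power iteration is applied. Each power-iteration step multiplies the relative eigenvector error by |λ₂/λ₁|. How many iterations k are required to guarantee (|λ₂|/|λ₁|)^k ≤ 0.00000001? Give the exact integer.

|λ₂/λ₁| = 2.72/4.26 = 0.63850
Need k ≥ ln(0.00000001) / ln(0.63850) = -18.4207 / -0.4486 ≈ 41.059
Smallest integer k satisfying the bound: 42

42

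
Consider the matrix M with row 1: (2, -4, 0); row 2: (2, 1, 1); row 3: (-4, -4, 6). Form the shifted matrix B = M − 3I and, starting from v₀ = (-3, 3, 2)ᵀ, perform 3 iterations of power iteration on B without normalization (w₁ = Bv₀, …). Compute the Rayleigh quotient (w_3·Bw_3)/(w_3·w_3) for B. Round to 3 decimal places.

μ ≈ -1.045

B = M − 3I has rows (-1, -4, 0); (2, -2, 1); (-4, -4, 3)
w1 = Bv₀ = ((-1)·(-3) + (-4)·3 + 0·2; 2·(-3) + (-2)·3 + 1·2; (-4)·(-3) + (-4)·3 + 3·2) = (-9, -10, 6)
w2 = Bw1 = ((-1)·(-9) + (-4)·(-10) + 0·6; 2·(-9) + (-2)·(-10) + 1·6; (-4)·(-9) + (-4)·(-10) + 3·6) = (49, 8, 94)
w3 = Bw2 = (-81, 176, 54)
Bw3 = (-623, -460, -218)
w3·Bw3 = -42269; w3·w3 = 40453; μ ≈ -42269/40453 = -1.045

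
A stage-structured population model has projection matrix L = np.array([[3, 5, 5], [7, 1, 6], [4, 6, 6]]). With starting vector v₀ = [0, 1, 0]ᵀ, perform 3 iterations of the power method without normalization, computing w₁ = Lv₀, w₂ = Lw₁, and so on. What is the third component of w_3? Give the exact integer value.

w1 = Lv₀ = (3·0 + 5·1 + 5·0; 7·0 + 1·1 + 6·0; 4·0 + 6·1 + 6·0) = (5, 1, 6)
w2 = Lw1 = (3·5 + 5·1 + 5·6; 7·5 + 1·1 + 6·6; 4·5 + 6·1 + 6·6) = (50, 72, 62)
w3 = Lw2 = (820, 794, 1004)
The requested component of w3 is 1004.

1004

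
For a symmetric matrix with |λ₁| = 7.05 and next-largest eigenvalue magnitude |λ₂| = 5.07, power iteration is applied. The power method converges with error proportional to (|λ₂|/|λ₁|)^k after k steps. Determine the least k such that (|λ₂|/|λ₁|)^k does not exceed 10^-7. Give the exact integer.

49

|λ₂/λ₁| = 5.07/7.05 = 0.71915
Need k ≥ ln(10^-7) / ln(0.71915) = -16.1181 / -0.3297 ≈ 48.889
Smallest integer k satisfying the bound: 49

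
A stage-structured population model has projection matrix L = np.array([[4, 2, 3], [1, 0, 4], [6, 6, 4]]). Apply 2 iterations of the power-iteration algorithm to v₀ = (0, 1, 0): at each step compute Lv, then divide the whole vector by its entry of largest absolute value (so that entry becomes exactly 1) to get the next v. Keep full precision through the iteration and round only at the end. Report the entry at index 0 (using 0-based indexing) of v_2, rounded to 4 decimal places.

Lv0 = (2.00000, 0.00000, 6.00000); divide by 6.00000 → v1 = (0.33333, 0.00000, 1.00000)
Lv1 = (4.33333, 4.33333, 6.00000); divide by 6.00000 → v2 = (0.72222, 0.72222, 1.00000)
Requested entry of v2: 26/36 = 0.7222

0.7222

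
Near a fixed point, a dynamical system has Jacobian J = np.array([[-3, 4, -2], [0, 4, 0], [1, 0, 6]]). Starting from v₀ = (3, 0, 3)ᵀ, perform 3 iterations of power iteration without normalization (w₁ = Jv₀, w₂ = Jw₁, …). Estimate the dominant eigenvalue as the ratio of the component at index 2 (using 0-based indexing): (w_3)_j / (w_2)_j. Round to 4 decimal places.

λ ≈ 6.0270

w1 = Jv₀ = ((-3)·3 + 4·0 + (-2)·3; 0·3 + 4·0 + 0·3; 1·3 + 0·0 + 6·3) = (-15, 0, 21)
w2 = Jw1 = ((-3)·(-15) + 4·0 + (-2)·21; 0·(-15) + 4·0 + 0·21; 1·(-15) + 0·0 + 6·21) = (3, 0, 111)
w3 = Jw2 = (-231, 0, 669)
Ratio at component: 669 / 111 = 6.0270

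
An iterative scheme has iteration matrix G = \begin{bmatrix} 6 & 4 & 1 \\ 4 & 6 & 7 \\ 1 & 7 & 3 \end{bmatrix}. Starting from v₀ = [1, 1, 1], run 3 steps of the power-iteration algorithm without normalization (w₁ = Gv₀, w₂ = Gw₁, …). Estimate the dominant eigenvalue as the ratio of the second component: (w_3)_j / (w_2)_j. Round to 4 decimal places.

13.7175

w1 = Gv₀ = (11, 17, 11)
w2 = Gw1 = (145, 223, 163)
w3 = Gw2 = (1925, 3059, 2195)
Ratio at component: 3059 / 223 = 13.7175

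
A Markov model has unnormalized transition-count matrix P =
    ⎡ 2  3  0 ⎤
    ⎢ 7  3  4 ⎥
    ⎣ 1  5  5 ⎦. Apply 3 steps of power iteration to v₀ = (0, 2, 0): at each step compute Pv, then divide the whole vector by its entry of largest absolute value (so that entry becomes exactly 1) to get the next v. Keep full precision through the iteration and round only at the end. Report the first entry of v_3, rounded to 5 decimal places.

0.37500

Pv0 = (6.000000, 6.000000, 10.000000); divide by 10.000000 → v1 = (0.600000, 0.600000, 1.000000)
Pv1 = (3.000000, 10.000000, 8.600000); divide by 10.000000 → v2 = (0.300000, 1.000000, 0.860000)
Pv2 = (3.600000, 8.540000, 9.600000); divide by 9.600000 → v3 = (0.375000, 0.889583, 1.000000)
Requested entry of v3: 360/960 = 0.37500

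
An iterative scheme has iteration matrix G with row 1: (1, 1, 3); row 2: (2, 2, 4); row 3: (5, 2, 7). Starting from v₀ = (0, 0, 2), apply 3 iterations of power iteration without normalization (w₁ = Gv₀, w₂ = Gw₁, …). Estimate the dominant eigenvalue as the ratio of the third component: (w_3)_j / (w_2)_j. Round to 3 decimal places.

w1 = Gv₀ = (1·0 + 1·0 + 3·2; 2·0 + 2·0 + 4·2; 5·0 + 2·0 + 7·2) = (6, 8, 14)
w2 = Gw1 = (1·6 + 1·8 + 3·14; 2·6 + 2·8 + 4·14; 5·6 + 2·8 + 7·14) = (56, 84, 144)
w3 = Gw2 = (572, 856, 1456)
Ratio at component: 1456 / 144 = 10.111

10.111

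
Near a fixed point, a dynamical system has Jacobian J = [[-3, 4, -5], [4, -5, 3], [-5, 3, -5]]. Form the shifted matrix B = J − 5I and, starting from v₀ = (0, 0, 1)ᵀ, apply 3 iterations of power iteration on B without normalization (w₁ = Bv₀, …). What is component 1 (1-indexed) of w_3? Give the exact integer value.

-1806

B = J − 5I has rows (-8, 4, -5); (4, -10, 3); (-5, 3, -10)
w1 = Bv₀ = ((-8)·0 + 4·0 + (-5)·1; 4·0 + (-10)·0 + 3·1; (-5)·0 + 3·0 + (-10)·1) = (-5, 3, -10)
w2 = Bw1 = ((-8)·(-5) + 4·3 + (-5)·(-10); 4·(-5) + (-10)·3 + 3·(-10); (-5)·(-5) + 3·3 + (-10)·(-10)) = (102, -80, 134)
w3 = Bw2 = (-1806, 1610, -2090)
Requested component of w3: -1806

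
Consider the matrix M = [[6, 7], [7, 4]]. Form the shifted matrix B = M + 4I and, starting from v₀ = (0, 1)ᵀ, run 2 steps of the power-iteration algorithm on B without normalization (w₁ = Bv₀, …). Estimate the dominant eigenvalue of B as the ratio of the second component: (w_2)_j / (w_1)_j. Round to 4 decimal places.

B = M + 4I has rows (10, 7); (7, 8)
w1 = Bv₀ = (10·0 + 7·1; 7·0 + 8·1) = (7, 8)
w2 = Bw1 = (10·7 + 7·8; 7·7 + 8·8) = (126, 113)
Ratio: 113/8 = 14.1250

μ ≈ 14.1250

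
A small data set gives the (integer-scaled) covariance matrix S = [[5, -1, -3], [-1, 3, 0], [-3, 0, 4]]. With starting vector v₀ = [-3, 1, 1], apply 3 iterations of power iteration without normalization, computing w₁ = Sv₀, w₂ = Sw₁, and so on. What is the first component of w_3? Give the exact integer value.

-1064

w1 = Sv₀ = (5·(-3) + (-1)·1 + (-3)·1; (-1)·(-3) + 3·1 + 0·1; (-3)·(-3) + 0·1 + 4·1) = (-19, 6, 13)
w2 = Sw1 = (5·(-19) + (-1)·6 + (-3)·13; (-1)·(-19) + 3·6 + 0·13; (-3)·(-19) + 0·6 + 4·13) = (-140, 37, 109)
w3 = Sw2 = (-1064, 251, 856)
The requested component of w3 is -1064.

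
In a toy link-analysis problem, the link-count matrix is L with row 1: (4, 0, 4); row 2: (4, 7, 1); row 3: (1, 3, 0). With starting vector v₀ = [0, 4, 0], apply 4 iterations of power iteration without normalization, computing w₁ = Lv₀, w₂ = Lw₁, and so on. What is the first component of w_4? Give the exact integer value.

4800

w1 = Lv₀ = (0, 28, 12)
w2 = Lw1 = (48, 208, 84)
w3 = Lw2 = (528, 1732, 672)
w4 = Lw3 = (4800, 14908, 5724)
The requested component of w4 is 4800.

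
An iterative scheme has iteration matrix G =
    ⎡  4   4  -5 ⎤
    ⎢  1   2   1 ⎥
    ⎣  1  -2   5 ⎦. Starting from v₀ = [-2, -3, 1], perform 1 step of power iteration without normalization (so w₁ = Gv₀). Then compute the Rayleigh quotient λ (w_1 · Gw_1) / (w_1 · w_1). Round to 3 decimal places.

w1 = Gv₀ = (4·(-2) + 4·(-3) + (-5)·1; 1·(-2) + 2·(-3) + 1·1; 1·(-2) + (-2)·(-3) + 5·1) = (-25, -7, 9)
Gw1 = (-173, -30, 34)
w1·Gw1 = (-25)·(-173) + (-7)·(-30) + 9·34 = 4841; w1·w1 = (-25)·(-25) + (-7)·(-7) + 9·9 = 755
λ ≈ 4841/755 = 6.412

6.412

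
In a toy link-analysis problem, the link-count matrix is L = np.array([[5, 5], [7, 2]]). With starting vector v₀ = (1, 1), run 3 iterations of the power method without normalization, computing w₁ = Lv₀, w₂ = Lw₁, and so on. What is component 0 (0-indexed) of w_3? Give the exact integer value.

915

w1 = Lv₀ = (5·1 + 5·1; 7·1 + 2·1) = (10, 9)
w2 = Lw1 = (5·10 + 5·9; 7·10 + 2·9) = (95, 88)
w3 = Lw2 = (915, 841)
The requested component of w3 is 915.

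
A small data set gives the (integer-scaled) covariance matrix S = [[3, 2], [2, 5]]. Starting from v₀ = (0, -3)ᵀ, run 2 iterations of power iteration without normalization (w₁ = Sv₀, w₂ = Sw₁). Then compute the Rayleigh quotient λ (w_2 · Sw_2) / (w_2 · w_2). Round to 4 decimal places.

λ ≈ 6.2252

w1 = Sv₀ = (-6, -15)
w2 = Sw1 = (-48, -87)
Sw2 = (-318, -531)
w2·Sw2 = (-48)·(-318) + (-87)·(-531) = 61461; w2·w2 = (-48)·(-48) + (-87)·(-87) = 9873
λ ≈ 61461/9873 = 6.2252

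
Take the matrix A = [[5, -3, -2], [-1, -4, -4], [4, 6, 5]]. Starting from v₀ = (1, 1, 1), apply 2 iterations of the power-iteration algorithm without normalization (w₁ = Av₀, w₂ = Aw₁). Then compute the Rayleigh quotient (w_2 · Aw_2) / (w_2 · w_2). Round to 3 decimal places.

w1 = Av₀ = (5·1 + (-3)·1 + (-2)·1; (-1)·1 + (-4)·1 + (-4)·1; 4·1 + 6·1 + 5·1) = (0, -9, 15)
w2 = Aw1 = (5·0 + (-3)·(-9) + (-2)·15; (-1)·0 + (-4)·(-9) + (-4)·15; 4·0 + 6·(-9) + 5·15) = (-3, -24, 21)
Aw2 = (15, 15, -51)
w2·Aw2 = (-3)·15 + (-24)·15 + 21·(-51) = -1476; w2·w2 = (-3)·(-3) + (-24)·(-24) + 21·21 = 1026
λ ≈ -1476/1026 = -1.439

-1.439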